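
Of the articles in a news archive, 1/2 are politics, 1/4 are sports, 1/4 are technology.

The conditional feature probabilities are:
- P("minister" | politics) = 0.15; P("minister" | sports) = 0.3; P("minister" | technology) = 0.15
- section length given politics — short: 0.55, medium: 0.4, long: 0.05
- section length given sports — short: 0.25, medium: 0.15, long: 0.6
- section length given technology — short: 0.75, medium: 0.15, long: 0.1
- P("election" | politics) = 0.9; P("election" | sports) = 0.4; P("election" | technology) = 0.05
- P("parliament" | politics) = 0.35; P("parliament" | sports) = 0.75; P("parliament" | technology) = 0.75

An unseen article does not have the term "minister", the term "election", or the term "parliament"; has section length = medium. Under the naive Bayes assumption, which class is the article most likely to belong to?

politics: 0.5 × (1−0.15) × 0.4 × (1−0.9) × (1−0.35) = 0.01105
sports: 0.25 × (1−0.3) × 0.15 × (1−0.4) × (1−0.75) = 0.0039375
technology: 0.25 × (1−0.15) × 0.15 × (1−0.05) × (1−0.75) = 0.0075703125
Highest score → politics.

politics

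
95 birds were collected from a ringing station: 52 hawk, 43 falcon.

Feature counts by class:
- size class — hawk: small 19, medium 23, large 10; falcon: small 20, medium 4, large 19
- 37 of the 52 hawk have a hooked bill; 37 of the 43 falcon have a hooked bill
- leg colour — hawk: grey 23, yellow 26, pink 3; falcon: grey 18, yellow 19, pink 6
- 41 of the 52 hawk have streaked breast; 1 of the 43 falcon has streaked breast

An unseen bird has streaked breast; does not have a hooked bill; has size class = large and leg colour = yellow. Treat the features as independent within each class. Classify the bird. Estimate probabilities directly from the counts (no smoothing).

hawk

hawk: (52/95) × (10/52) × (15/52) × (26/52) × (41/52) ≈ 0.0119706
falcon: (43/95) × (19/43) × (6/43) × (19/43) × (1/43) ≈ 0.000286767
Highest score → hawk.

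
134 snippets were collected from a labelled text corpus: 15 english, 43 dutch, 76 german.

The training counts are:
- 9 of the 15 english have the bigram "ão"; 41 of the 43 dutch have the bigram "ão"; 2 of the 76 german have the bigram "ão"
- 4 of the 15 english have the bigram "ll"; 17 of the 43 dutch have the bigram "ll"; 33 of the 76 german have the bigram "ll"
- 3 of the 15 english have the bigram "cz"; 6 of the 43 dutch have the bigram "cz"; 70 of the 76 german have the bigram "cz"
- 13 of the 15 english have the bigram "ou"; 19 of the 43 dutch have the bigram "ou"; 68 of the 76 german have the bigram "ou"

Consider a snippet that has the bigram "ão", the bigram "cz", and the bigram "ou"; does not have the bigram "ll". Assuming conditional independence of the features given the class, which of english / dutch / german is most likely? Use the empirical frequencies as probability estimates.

english: (15/134) × (9/15) × (11/15) × (3/15) × (13/15) ≈ 0.00853731
dutch: (43/134) × (41/43) × (26/43) × (6/43) × (19/43) ≈ 0.0114065
german: (76/134) × (2/76) × (43/76) × (70/76) × (68/76) ≈ 0.00695921
Highest score → dutch.

dutch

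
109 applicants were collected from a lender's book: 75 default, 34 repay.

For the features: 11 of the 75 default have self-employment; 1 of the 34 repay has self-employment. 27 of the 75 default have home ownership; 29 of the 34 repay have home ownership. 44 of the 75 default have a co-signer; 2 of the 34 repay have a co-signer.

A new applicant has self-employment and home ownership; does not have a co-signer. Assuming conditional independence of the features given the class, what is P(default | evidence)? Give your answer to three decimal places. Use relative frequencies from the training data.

0.671

default: (75/109) × (11/75) × (27/75) × (31/75) ≈ 0.0150165
repay: (34/109) × (1/34) × (29/34) × (32/34) ≈ 0.00736485
P(default | x) = 0.0150165 / 0.02238135 ≈ 0.671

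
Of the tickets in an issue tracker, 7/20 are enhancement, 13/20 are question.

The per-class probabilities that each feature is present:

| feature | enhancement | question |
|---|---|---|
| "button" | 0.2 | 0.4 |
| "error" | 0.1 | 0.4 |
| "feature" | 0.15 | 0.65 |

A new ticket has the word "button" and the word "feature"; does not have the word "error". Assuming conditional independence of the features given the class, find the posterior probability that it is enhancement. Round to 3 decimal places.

0.085

enhancement: 0.35 × 0.2 × (1−0.1) × 0.15 = 0.00945
question: 0.65 × 0.4 × (1−0.4) × 0.65 = 0.1014
P(enhancement | x) = 0.00945 / 0.11085 ≈ 0.085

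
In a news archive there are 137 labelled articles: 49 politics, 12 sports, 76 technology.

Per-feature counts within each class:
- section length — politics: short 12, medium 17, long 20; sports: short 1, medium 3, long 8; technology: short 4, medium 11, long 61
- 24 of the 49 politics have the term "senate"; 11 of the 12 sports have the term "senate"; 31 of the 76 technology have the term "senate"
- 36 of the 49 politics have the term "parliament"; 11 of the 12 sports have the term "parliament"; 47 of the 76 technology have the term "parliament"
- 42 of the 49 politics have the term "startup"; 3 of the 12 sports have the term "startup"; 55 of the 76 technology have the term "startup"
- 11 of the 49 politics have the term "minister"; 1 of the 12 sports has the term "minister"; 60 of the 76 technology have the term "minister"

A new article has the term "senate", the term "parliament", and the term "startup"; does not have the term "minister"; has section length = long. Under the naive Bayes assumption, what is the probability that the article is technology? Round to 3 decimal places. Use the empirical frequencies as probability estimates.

0.270

politics: (49/137) × (20/49) × (24/49) × (36/49) × (42/49) × (38/49) ≈ 0.0349198
sports: (12/137) × (8/12) × (11/12) × (11/12) × (3/12) × (11/12) ≈ 0.0112446
technology: (76/137) × (61/76) × (31/76) × (47/76) × (55/76) × (16/76) ≈ 0.0171119
P(technology | x) = 0.0171119 / 0.0632763 ≈ 0.270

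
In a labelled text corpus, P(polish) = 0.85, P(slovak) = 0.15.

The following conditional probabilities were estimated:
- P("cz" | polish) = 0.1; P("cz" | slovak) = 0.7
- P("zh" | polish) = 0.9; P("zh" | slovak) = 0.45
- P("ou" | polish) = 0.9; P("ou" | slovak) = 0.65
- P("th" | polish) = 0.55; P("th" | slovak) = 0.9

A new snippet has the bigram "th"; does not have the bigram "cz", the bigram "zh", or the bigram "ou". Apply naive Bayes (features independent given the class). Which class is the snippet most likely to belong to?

slovak

polish: 0.85 × (1−0.1) × (1−0.9) × (1−0.9) × 0.55 = 0.0042075
slovak: 0.15 × (1−0.7) × (1−0.45) × (1−0.65) × 0.9 = 0.00779625
Highest score → slovak.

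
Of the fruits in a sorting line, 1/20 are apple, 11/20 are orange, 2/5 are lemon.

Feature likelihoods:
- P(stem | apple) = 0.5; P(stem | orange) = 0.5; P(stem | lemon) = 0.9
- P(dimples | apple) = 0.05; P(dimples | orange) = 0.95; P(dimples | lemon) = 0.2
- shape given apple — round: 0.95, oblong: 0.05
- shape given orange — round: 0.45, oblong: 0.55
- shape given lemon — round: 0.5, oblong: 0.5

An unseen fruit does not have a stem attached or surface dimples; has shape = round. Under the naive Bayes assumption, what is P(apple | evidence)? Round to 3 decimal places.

apple: 0.05 × (1−0.5) × (1−0.05) × 0.95 = 0.0225625
orange: 0.55 × (1−0.5) × (1−0.95) × 0.45 = 0.0061875
lemon: 0.4 × (1−0.9) × (1−0.2) × 0.5 = 0.016
P(apple | x) = 0.0225625 / 0.04475 ≈ 0.504

0.504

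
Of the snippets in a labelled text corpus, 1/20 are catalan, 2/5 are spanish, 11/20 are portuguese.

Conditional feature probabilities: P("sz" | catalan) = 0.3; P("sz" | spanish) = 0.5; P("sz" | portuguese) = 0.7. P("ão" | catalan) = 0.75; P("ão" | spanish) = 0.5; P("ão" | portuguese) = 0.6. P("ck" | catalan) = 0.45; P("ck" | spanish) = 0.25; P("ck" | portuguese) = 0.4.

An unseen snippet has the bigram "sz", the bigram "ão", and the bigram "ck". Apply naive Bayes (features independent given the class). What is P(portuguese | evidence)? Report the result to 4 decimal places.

catalan: 0.05 × 0.3 × 0.75 × 0.45 = 0.0050625
spanish: 0.4 × 0.5 × 0.5 × 0.25 = 0.025
portuguese: 0.55 × 0.7 × 0.6 × 0.4 = 0.0924
P(portuguese | x) = 0.0924 / 0.1224625 ≈ 0.7545

0.7545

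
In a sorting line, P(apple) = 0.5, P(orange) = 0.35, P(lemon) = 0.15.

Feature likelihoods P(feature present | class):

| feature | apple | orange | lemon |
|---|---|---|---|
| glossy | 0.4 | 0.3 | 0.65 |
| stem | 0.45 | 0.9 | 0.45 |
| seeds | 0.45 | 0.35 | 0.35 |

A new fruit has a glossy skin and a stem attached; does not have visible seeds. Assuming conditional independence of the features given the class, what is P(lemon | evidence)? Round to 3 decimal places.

apple: 0.5 × 0.4 × 0.45 × (1−0.45) = 0.0495
orange: 0.35 × 0.3 × 0.9 × (1−0.35) = 0.061425
lemon: 0.15 × 0.65 × 0.45 × (1−0.35) = 0.02851875
P(lemon | x) = 0.02851875 / 0.13944375 ≈ 0.205

0.205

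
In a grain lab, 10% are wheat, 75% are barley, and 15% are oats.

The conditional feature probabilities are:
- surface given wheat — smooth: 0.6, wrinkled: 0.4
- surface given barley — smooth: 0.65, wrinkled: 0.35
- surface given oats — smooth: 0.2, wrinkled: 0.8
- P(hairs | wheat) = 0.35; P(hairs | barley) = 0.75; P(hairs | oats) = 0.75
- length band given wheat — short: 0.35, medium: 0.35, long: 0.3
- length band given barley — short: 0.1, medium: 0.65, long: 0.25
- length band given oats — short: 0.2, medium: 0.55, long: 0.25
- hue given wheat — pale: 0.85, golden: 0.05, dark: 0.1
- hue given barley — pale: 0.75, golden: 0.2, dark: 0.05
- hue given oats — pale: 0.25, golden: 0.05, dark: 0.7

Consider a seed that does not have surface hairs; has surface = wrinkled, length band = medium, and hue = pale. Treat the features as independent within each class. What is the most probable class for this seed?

barley

wheat: 0.1 × 0.4 × (1−0.35) × 0.35 × 0.85 = 0.007735
barley: 0.75 × 0.35 × (1−0.75) × 0.65 × 0.75 = 0.0319921875
oats: 0.15 × 0.8 × (1−0.75) × 0.55 × 0.25 = 0.004125
Highest score → barley.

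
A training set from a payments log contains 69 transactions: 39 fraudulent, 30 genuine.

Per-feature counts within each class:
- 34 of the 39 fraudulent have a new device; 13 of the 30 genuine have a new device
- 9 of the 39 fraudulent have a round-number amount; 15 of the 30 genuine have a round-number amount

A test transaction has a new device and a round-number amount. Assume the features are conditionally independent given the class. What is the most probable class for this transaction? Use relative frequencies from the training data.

fraudulent: (39/69) × (34/39) × (9/39) ≈ 0.113712
genuine: (30/69) × (13/30) × (15/30) ≈ 0.0942029
Highest score → fraudulent.

fraudulent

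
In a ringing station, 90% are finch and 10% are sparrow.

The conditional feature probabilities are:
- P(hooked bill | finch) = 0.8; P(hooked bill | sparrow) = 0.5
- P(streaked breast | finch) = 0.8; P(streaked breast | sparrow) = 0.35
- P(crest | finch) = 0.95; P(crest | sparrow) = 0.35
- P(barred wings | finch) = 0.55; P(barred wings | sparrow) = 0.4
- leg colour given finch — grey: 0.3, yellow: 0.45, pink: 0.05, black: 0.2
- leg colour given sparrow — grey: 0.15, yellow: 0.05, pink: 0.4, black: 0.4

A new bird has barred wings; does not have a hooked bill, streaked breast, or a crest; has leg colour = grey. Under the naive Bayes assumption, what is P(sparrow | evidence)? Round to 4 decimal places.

0.8102

finch: 0.9 × (1−0.8) × (1−0.8) × (1−0.95) × 0.55 × 0.3 = 0.000297
sparrow: 0.1 × (1−0.5) × (1−0.35) × (1−0.35) × 0.4 × 0.15 = 0.0012675
P(sparrow | x) = 0.0012675 / 0.0015645 ≈ 0.8102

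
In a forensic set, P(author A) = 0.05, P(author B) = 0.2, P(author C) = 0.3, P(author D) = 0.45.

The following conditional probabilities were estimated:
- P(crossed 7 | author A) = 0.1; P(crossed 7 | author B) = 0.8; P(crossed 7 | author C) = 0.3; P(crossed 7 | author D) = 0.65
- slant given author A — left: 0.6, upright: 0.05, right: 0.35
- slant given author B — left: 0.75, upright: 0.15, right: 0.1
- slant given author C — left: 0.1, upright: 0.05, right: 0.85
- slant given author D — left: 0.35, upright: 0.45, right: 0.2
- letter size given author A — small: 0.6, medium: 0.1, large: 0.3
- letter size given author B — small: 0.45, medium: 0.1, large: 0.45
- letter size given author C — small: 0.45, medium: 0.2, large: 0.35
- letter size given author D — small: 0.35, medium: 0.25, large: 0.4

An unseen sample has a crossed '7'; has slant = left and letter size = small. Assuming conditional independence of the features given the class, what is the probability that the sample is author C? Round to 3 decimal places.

0.042

author A: 0.05 × 0.1 × 0.6 × 0.6 = 0.0018
author B: 0.2 × 0.8 × 0.75 × 0.45 = 0.054
author C: 0.3 × 0.3 × 0.1 × 0.45 = 0.00405
author D: 0.45 × 0.65 × 0.35 × 0.35 = 0.03583125
P(author C | x) = 0.00405 / 0.09568125 ≈ 0.042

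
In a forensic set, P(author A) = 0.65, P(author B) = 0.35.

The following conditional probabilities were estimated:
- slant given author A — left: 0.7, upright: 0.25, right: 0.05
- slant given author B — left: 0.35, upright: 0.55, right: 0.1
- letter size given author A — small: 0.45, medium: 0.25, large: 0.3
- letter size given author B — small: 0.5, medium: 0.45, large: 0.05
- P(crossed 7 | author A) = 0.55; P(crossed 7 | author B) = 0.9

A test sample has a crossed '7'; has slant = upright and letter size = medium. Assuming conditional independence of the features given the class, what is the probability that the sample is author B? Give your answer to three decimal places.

author A: 0.65 × 0.25 × 0.25 × 0.55 = 0.02234375
author B: 0.35 × 0.55 × 0.45 × 0.9 = 0.0779625
P(author B | x) = 0.0779625 / 0.10030625 ≈ 0.777

0.777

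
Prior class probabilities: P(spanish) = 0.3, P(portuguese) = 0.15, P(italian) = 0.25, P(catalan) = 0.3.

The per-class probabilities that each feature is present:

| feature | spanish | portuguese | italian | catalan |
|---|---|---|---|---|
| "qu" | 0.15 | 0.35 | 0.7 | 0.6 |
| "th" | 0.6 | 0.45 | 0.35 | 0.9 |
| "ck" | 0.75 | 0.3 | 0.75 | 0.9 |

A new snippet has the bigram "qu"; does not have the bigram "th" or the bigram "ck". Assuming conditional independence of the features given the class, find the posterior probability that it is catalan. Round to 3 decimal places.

0.033

spanish: 0.3 × 0.15 × (1−0.6) × (1−0.75) = 0.0045
portuguese: 0.15 × 0.35 × (1−0.45) × (1−0.3) = 0.0202125
italian: 0.25 × 0.7 × (1−0.35) × (1−0.75) = 0.0284375
catalan: 0.3 × 0.6 × (1−0.9) × (1−0.9) = 0.0018
P(catalan | x) = 0.0018 / 0.05495 ≈ 0.033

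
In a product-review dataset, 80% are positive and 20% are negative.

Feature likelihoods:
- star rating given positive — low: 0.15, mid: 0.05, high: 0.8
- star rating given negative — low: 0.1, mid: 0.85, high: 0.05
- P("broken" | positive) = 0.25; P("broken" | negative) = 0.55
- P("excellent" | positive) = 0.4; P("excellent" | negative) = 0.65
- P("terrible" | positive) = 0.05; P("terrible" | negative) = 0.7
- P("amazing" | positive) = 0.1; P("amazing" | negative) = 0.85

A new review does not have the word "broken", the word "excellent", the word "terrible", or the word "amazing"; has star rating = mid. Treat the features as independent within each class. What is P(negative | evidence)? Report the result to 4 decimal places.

0.0726

positive: 0.8 × 0.05 × (1−0.25) × (1−0.4) × (1−0.05) × (1−0.1) = 0.01539
negative: 0.2 × 0.85 × (1−0.55) × (1−0.65) × (1−0.7) × (1−0.85) = 0.001204875
P(negative | x) = 0.001204875 / 0.016594875 ≈ 0.0726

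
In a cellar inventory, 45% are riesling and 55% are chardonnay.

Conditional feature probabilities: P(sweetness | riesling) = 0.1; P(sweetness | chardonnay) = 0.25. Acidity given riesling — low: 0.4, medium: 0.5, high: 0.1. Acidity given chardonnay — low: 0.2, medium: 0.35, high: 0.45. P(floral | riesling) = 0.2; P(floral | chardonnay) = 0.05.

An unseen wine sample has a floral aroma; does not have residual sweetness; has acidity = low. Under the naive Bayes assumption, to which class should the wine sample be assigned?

riesling: 0.45 × (1−0.1) × 0.4 × 0.2 = 0.0324
chardonnay: 0.55 × (1−0.25) × 0.2 × 0.05 = 0.004125
Highest score → riesling.

riesling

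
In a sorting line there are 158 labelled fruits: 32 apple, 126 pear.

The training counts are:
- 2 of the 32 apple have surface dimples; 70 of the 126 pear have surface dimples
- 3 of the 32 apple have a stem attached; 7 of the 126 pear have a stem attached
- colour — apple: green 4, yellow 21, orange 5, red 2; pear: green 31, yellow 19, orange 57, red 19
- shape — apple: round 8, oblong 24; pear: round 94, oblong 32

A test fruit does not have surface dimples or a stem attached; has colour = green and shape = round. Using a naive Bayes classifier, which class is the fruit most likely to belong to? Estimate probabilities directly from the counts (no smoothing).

pear

apple: (32/158) × (30/32) × (29/32) × (4/32) × (8/32) ≈ 0.00537727
pear: (126/158) × (56/126) × (119/126) × (31/126) × (94/126) ≈ 0.0614407
Highest score → pear.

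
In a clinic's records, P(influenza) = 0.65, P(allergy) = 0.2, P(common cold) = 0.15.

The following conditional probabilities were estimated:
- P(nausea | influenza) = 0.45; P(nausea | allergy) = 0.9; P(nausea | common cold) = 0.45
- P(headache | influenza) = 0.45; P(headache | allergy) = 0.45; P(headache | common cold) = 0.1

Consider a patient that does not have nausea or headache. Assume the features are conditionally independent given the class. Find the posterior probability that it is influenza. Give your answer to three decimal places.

0.698

influenza: 0.65 × (1−0.45) × (1−0.45) = 0.196625
allergy: 0.2 × (1−0.9) × (1−0.45) = 0.011
common cold: 0.15 × (1−0.45) × (1−0.1) = 0.07425
P(influenza | x) = 0.196625 / 0.281875 ≈ 0.698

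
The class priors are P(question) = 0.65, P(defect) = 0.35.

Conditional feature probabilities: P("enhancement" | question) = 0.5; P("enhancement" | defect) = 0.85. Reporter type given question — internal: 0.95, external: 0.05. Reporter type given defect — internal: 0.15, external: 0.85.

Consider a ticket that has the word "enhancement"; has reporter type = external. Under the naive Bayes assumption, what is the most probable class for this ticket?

defect

question: 0.65 × 0.5 × 0.05 = 0.01625
defect: 0.35 × 0.85 × 0.85 = 0.252875
Highest score → defect.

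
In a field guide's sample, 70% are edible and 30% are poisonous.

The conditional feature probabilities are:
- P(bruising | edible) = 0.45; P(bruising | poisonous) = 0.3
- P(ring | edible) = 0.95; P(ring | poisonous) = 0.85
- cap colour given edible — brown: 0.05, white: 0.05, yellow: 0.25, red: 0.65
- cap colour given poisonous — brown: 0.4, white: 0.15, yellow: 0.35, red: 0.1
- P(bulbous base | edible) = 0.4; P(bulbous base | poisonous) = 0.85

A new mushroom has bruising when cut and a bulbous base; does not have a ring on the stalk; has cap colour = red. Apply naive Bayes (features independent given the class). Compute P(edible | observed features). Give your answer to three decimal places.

0.781

edible: 0.7 × 0.45 × (1−0.95) × 0.65 × 0.4 = 0.004095
poisonous: 0.3 × 0.3 × (1−0.85) × 0.1 × 0.85 = 0.0011475
P(edible | x) = 0.004095 / 0.0052425 ≈ 0.781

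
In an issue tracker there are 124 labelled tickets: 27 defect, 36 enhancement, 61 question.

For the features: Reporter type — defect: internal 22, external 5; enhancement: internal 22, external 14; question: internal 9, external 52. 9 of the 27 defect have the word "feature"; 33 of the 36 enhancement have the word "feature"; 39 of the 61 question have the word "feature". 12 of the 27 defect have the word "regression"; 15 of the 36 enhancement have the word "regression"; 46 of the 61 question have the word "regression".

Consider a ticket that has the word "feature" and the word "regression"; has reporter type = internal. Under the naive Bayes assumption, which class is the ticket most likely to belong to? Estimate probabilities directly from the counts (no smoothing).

enhancement

defect: (27/124) × (22/27) × (9/27) × (12/27) ≈ 0.0262843
enhancement: (36/124) × (22/36) × (33/36) × (15/36) ≈ 0.0677643
question: (61/124) × (9/61) × (39/61) × (46/61) ≈ 0.0349932
Highest score → enhancement.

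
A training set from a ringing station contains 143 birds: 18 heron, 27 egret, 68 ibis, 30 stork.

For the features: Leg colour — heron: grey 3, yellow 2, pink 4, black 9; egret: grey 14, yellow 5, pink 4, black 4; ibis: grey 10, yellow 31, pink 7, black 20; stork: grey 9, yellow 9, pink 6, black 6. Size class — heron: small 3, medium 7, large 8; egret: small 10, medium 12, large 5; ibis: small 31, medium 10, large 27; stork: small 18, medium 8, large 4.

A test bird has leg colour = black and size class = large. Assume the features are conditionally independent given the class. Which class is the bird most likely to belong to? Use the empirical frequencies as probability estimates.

ibis

heron: (18/143) × (9/18) × (8/18) ≈ 0.027972
egret: (27/143) × (4/27) × (5/27) ≈ 0.00518001
ibis: (68/143) × (20/68) × (27/68) ≈ 0.0555327
stork: (30/143) × (6/30) × (4/30) ≈ 0.00559441
Highest score → ibis.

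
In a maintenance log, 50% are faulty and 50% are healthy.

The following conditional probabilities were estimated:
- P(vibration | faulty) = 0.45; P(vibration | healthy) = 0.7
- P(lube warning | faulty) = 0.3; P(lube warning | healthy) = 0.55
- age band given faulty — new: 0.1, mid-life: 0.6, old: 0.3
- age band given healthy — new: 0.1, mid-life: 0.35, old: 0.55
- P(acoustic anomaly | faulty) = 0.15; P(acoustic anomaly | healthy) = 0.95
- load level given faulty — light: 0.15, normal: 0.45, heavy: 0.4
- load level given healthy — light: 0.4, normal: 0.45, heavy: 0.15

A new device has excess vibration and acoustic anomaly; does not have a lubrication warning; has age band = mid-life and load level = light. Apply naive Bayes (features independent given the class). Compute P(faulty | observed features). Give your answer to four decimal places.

faulty: 0.5 × 0.45 × (1−0.3) × 0.6 × 0.15 × 0.15 = 0.00212625
healthy: 0.5 × 0.7 × (1−0.55) × 0.35 × 0.95 × 0.4 = 0.0209475
P(faulty | x) = 0.00212625 / 0.02307375 ≈ 0.0922

0.0922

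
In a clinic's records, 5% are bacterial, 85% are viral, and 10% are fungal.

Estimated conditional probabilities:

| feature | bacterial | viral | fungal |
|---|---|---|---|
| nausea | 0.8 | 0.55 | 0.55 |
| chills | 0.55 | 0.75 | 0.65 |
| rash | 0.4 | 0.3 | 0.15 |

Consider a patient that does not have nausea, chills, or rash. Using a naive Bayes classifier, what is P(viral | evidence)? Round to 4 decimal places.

bacterial: 0.05 × (1−0.8) × (1−0.55) × (1−0.4) = 0.0027
viral: 0.85 × (1−0.55) × (1−0.75) × (1−0.3) = 0.0669375
fungal: 0.1 × (1−0.55) × (1−0.65) × (1−0.15) = 0.0133875
P(viral | x) = 0.0669375 / 0.083025 ≈ 0.8062

0.8062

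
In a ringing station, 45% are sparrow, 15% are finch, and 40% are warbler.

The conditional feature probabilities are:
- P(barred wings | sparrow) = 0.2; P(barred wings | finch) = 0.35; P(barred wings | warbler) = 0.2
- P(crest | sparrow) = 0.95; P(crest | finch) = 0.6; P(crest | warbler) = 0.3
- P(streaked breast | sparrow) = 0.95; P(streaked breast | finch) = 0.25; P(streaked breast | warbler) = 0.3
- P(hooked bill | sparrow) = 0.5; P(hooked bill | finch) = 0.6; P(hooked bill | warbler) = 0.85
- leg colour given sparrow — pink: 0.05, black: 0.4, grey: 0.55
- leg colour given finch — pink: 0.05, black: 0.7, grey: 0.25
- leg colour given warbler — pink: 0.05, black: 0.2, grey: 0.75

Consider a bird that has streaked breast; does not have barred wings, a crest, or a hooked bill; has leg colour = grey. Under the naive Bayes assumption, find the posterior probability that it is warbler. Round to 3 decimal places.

sparrow: 0.45 × (1−0.2) × (1−0.95) × 0.95 × (1−0.5) × 0.55 = 0.0047025
finch: 0.15 × (1−0.35) × (1−0.6) × 0.25 × (1−0.6) × 0.25 = 0.000975
warbler: 0.4 × (1−0.2) × (1−0.3) × 0.3 × (1−0.85) × 0.75 = 0.00756
P(warbler | x) = 0.00756 / 0.0132375 ≈ 0.571

0.571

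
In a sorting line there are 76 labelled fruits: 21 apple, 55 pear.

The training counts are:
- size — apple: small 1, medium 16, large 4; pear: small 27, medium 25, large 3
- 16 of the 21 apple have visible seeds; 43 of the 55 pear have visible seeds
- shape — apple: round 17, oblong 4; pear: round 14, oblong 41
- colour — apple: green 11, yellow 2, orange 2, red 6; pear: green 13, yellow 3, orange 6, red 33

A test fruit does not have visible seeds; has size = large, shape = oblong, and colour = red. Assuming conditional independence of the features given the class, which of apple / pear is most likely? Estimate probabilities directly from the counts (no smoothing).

apple: (21/76) × (4/21) × (5/21) × (4/21) × (6/21) ≈ 0.000681977
pear: (55/76) × (3/55) × (12/55) × (41/55) × (33/55) ≈ 0.00385211
Highest score → pear.

pear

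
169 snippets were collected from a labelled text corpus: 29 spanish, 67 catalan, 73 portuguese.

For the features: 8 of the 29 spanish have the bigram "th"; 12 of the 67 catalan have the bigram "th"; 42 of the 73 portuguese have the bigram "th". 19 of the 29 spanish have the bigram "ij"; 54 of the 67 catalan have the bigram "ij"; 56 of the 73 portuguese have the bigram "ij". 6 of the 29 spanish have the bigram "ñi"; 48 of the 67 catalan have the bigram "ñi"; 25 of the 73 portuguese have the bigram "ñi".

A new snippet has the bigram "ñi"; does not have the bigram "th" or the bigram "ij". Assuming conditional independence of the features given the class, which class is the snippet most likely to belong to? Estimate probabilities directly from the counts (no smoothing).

catalan

spanish: (29/169) × (21/29) × (10/29) × (6/29) ≈ 0.00886519
catalan: (67/169) × (55/67) × (13/67) × (48/67) ≈ 0.0452388
portuguese: (73/169) × (31/73) × (17/73) × (25/73) ≈ 0.0146291
Highest score → catalan.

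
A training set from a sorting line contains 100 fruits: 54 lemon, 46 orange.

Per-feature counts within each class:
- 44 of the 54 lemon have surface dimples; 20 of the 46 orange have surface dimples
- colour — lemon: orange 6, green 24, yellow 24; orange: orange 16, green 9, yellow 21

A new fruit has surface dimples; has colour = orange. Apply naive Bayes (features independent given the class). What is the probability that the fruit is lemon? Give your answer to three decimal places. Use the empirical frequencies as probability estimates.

lemon: (54/100) × (44/54) × (6/54) ≈ 0.0488889
orange: (46/100) × (20/46) × (16/46) ≈ 0.0695652
P(lemon | x) = 0.0488889 / 0.1184541 ≈ 0.413

0.413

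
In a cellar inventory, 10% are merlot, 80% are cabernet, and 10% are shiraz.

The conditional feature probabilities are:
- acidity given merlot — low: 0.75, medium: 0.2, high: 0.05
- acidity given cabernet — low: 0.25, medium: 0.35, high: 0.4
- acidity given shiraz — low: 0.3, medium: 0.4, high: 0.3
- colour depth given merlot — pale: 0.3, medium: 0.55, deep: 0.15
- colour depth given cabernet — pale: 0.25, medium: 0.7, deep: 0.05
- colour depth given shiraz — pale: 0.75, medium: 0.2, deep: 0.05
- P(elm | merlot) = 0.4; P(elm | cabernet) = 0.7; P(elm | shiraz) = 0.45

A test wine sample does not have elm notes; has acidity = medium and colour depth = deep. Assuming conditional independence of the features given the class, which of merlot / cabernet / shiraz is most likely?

merlot: 0.1 × 0.2 × 0.15 × (1−0.4) = 0.0018
cabernet: 0.8 × 0.35 × 0.05 × (1−0.7) = 0.0042
shiraz: 0.1 × 0.4 × 0.05 × (1−0.45) = 0.0011
Highest score → cabernet.

cabernet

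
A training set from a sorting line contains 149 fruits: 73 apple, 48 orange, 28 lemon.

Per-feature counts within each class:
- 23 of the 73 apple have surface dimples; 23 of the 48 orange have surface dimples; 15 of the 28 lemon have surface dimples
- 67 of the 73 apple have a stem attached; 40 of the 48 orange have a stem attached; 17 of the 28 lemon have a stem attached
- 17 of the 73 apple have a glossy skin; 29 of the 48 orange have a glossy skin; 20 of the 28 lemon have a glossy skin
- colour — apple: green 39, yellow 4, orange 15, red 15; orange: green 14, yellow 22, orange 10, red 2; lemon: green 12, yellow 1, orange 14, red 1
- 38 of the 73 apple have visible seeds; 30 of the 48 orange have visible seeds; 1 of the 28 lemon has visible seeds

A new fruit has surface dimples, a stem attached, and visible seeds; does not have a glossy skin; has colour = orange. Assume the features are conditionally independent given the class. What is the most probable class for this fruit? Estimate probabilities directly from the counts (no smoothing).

apple

apple: (73/149) × (23/73) × (67/73) × (56/73) × (15/73) × (38/73) ≈ 0.0116249
orange: (48/149) × (23/48) × (40/48) × (19/48) × (10/48) × (30/48) ≈ 0.00662997
lemon: (28/149) × (15/28) × (17/28) × (8/28) × (14/28) × (1/28) ≈ 0.000311846
Highest score → apple.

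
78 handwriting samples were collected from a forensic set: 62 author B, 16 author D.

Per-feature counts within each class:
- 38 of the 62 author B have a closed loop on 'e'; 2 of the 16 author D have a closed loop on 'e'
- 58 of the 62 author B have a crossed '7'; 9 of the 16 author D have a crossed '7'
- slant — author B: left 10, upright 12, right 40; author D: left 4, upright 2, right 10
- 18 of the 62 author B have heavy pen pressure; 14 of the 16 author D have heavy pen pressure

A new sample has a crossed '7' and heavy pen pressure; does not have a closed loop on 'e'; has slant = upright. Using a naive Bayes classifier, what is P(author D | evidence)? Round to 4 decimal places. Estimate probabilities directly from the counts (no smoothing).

0.4057

author B: (62/78) × (24/62) × (58/62) × (12/62) × (18/62) ≈ 0.0161742
author D: (16/78) × (14/16) × (9/16) × (2/16) × (14/16) ≈ 0.0110427
P(author D | x) = 0.0110427 / 0.0272169 ≈ 0.4057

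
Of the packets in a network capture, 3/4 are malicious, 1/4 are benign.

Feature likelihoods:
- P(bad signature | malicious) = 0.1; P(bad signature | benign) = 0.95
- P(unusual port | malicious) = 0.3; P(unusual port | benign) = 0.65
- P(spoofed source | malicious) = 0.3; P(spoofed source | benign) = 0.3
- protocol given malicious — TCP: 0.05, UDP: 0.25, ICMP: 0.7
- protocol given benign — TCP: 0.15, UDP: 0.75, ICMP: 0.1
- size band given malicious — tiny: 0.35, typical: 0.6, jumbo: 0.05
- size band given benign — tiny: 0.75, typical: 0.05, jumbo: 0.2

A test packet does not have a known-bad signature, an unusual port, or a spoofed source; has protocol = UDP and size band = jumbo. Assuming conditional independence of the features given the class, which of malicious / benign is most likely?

malicious: 0.75 × (1−0.1) × (1−0.3) × (1−0.3) × 0.25 × 0.05 = 0.004134375
benign: 0.25 × (1−0.95) × (1−0.65) × (1−0.3) × 0.75 × 0.2 = 0.000459375
Highest score → malicious.

malicious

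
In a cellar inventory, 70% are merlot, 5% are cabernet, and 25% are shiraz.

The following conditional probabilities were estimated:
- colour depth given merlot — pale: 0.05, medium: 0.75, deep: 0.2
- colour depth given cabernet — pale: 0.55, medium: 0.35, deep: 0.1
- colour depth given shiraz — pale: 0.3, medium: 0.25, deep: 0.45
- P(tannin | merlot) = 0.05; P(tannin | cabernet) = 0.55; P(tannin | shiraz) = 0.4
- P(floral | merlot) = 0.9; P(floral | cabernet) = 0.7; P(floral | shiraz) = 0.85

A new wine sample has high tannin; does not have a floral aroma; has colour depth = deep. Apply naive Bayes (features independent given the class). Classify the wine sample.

shiraz

merlot: 0.7 × 0.2 × 0.05 × (1−0.9) = 0.0007
cabernet: 0.05 × 0.1 × 0.55 × (1−0.7) = 0.000825
shiraz: 0.25 × 0.45 × 0.4 × (1−0.85) = 0.00675
Highest score → shiraz.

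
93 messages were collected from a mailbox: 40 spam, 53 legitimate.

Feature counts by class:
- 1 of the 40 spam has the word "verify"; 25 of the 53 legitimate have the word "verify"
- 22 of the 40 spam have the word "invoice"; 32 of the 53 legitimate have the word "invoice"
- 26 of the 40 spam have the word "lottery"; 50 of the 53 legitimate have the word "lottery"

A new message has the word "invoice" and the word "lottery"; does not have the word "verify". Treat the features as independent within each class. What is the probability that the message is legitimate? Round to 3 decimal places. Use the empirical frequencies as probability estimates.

0.534

spam: (40/93) × (39/40) × (22/40) × (26/40) ≈ 0.149919
legitimate: (53/93) × (28/53) × (32/53) × (50/53) ≈ 0.171492
P(legitimate | x) = 0.171492 / 0.321411 ≈ 0.534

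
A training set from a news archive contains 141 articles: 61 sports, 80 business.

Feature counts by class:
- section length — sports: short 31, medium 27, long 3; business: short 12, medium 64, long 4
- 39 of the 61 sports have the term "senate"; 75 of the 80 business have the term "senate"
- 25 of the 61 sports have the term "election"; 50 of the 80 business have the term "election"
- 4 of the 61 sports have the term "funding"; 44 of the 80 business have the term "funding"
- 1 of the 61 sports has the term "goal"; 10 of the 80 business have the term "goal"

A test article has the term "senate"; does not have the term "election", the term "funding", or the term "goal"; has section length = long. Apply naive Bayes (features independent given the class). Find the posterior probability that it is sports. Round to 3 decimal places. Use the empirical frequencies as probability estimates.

sports: (61/141) × (3/61) × (39/61) × (36/61) × (57/61) × (60/61) ≈ 0.00737863
business: (80/141) × (4/80) × (75/80) × (30/80) × (36/80) × (70/80) ≈ 0.00392703
P(sports | x) = 0.00737863 / 0.01130566 ≈ 0.653

0.653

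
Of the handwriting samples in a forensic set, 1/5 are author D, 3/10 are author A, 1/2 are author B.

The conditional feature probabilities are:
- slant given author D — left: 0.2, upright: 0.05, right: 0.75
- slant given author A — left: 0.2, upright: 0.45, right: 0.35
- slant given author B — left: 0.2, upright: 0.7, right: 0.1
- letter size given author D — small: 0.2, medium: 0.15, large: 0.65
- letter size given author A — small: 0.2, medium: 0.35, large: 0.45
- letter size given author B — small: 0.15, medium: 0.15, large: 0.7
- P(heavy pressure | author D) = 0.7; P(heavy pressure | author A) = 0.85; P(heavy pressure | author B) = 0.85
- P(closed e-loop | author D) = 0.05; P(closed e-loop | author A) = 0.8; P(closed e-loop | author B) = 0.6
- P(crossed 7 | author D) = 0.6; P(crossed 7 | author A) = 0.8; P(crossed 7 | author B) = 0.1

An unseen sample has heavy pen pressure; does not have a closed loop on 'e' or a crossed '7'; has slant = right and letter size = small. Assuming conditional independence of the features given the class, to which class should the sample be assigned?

author D

author D: 0.2 × 0.75 × 0.2 × 0.7 × (1−0.05) × (1−0.6) = 0.00798
author A: 0.3 × 0.35 × 0.2 × 0.85 × (1−0.8) × (1−0.8) = 0.000714
author B: 0.5 × 0.1 × 0.15 × 0.85 × (1−0.6) × (1−0.1) = 0.002295
Highest score → author D.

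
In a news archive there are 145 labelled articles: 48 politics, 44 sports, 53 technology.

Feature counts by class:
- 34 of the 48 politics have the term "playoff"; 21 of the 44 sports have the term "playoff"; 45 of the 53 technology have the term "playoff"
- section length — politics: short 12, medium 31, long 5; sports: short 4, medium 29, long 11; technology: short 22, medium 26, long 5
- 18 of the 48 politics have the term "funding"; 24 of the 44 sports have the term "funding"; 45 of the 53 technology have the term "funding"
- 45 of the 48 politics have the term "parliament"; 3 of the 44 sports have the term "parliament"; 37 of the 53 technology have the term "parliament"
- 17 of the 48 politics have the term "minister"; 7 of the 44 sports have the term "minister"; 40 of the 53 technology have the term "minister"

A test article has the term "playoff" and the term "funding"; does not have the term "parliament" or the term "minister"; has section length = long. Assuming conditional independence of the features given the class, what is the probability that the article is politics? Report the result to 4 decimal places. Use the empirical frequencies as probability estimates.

politics: (48/145) × (34/48) × (5/48) × (18/48) × (3/48) × (31/48) ≈ 0.000369719
sports: (44/145) × (21/44) × (11/44) × (24/44) × (41/44) × (37/44) ≈ 0.015475
technology: (53/145) × (45/53) × (5/53) × (45/53) × (16/53) × (13/53) ≈ 0.00184072
P(politics | x) = 0.000369719 / 0.017685439 ≈ 0.0209

0.0209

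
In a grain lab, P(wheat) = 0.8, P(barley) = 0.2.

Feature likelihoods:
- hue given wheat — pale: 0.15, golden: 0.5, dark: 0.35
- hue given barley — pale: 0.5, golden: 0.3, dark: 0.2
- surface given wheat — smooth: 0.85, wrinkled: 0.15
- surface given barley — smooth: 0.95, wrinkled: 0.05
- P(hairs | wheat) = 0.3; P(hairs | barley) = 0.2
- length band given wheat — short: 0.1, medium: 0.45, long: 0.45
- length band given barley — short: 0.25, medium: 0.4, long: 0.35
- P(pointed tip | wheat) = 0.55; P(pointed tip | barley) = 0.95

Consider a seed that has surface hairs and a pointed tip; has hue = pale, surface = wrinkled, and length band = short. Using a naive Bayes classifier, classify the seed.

wheat: 0.8 × 0.15 × 0.15 × 0.3 × 0.1 × 0.55 = 0.000297
barley: 0.2 × 0.5 × 0.05 × 0.2 × 0.25 × 0.95 = 0.0002375
Highest score → wheat.

wheat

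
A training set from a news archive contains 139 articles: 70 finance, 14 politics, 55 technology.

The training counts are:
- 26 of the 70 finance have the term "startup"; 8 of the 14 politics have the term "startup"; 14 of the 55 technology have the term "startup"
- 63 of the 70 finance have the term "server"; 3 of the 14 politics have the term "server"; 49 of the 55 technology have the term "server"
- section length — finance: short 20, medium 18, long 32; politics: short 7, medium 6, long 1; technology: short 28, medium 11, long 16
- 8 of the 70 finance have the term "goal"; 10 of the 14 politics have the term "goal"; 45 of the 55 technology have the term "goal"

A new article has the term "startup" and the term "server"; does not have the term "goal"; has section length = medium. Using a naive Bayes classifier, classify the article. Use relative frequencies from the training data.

finance: (70/139) × (26/70) × (63/70) × (18/70) × (62/70) ≈ 0.0383415
politics: (14/139) × (8/14) × (3/14) × (6/14) × (4/14) ≈ 0.00151016
technology: (55/139) × (14/55) × (49/55) × (11/55) × (10/55) ≈ 0.00326298
Highest score → finance.

finance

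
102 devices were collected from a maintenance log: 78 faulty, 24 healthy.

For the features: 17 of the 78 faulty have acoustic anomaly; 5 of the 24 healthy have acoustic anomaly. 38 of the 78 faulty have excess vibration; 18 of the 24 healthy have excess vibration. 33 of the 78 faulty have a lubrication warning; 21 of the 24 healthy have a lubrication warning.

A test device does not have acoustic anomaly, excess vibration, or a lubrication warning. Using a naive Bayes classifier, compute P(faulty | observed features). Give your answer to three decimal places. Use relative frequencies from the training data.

0.968

faulty: (78/102) × (61/78) × (40/78) × (45/78) ≈ 0.176935
healthy: (24/102) × (19/24) × (6/24) × (3/24) ≈ 0.00582108
P(faulty | x) = 0.176935 / 0.18275608 ≈ 0.968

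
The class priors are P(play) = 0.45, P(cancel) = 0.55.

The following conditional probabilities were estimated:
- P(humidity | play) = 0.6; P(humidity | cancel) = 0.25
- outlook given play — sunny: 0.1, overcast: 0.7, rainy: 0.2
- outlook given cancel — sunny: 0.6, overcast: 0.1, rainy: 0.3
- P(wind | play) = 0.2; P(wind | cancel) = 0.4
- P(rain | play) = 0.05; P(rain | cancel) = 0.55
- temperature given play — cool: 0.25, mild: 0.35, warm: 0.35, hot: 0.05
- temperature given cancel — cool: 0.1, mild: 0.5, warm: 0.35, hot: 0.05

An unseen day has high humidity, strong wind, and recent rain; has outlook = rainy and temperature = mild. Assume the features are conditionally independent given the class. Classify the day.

cancel

play: 0.45 × 0.6 × 0.2 × 0.2 × 0.05 × 0.35 = 0.000189
cancel: 0.55 × 0.25 × 0.3 × 0.4 × 0.55 × 0.5 = 0.0045375
Highest score → cancel.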